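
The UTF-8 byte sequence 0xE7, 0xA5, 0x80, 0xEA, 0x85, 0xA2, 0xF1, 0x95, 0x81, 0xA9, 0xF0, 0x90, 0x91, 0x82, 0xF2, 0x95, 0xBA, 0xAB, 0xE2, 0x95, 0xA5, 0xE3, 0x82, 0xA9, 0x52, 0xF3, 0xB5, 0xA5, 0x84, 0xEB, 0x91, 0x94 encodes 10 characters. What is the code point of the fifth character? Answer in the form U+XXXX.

Offset 0: leading byte 0xE7 = 11100111 → 3-byte char #1 = E7 A5 80.
Offset 3: leading byte 0xEA = 11101010 → 3-byte char #2 = EA 85 A2.
Offset 6: leading byte 0xF1 = 11110001 → 4-byte char #3 = F1 95 81 A9.
Offset 10: leading byte 0xF0 = 11110000 → 4-byte char #4 = F0 90 91 82.
Offset 14: leading byte 0xF2 = 11110010 → 4-byte char #5 = F2 95 BA AB.
Leading byte 0xF2 = 11110010 matches 11110xxx → 4-byte sequence.
Byte 1: 0xF2 = 11110010, payload 010 (3 bits).
Byte 2: 0x95 = 10010101 (10xxxxxx ✓), payload 010101.
Byte 3: 0xBA = 10111010 (10xxxxxx ✓), payload 111010.
Byte 4: 0xAB = 10101011 (10xxxxxx ✓), payload 101011.
Concatenate: 010010101111010101011 = 0x95EAB (21 bits → U+95EAB).

U+95EAB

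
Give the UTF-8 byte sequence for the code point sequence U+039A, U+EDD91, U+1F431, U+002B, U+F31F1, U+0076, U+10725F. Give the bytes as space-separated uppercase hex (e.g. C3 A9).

CE 9A F3 AD B6 91 F0 9F 90 B1 2B F3 B3 87 B1 76 F4 87 89 9F

U+039A: 2-byte form → CE 9A.
U+EDD91: 4-byte form → F3 AD B6 91.
U+1F431: 4-byte form → F0 9F 90 B1.
U+002B: 1-byte form → 2B.
U+F31F1: 4-byte form → F3 B3 87 B1.
U+0076: 1-byte form → 76.
U+10725F: 4-byte form → F4 87 89 9F.
Concatenated (20 bytes): CE 9A F3 AD B6 91 F0 9F 90 B1 2B F3 B3 87 B1 76 F4 87 89 9F.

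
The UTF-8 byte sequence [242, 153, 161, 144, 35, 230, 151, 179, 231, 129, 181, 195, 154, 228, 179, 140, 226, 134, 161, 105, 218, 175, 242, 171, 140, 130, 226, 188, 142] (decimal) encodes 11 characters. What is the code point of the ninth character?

Offset 0: leading byte 0xF2 = 11110010 → 4-byte char #1 = F2 99 A1 90.
Offset 4: leading byte 0x23 = 00100011 → 1-byte char #2 = 23.
Offset 5: leading byte 0xE6 = 11100110 → 3-byte char #3 = E6 97 B3.
Offset 8: leading byte 0xE7 = 11100111 → 3-byte char #4 = E7 81 B5.
Offset 11: leading byte 0xC3 = 11000011 → 2-byte char #5 = C3 9A.
Offset 13: leading byte 0xE4 = 11100100 → 3-byte char #6 = E4 B3 8C.
Offset 16: leading byte 0xE2 = 11100010 → 3-byte char #7 = E2 86 A1.
Offset 19: leading byte 0x69 = 01101001 → 1-byte char #8 = 69.
Offset 20: leading byte 0xDA = 11011010 → 2-byte char #9 = DA AF.
Leading byte 0xDA = 11011010 matches 110xxxxx → 2-byte sequence.
Byte 1: 0xDA = 11011010, payload 11010 (5 bits).
Byte 2: 0xAF = 10101111 (10xxxxxx ✓), payload 101111.
Concatenate: 11010101111 = 0x6AF (11 bits → U+06AF).

U+06AF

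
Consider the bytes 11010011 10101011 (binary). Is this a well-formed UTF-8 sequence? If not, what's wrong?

Leading byte 0xD3 = 11010011 → 2-byte form.
Continuation bytes 0xAB=10101011 all match 10xxxxxx.
Decoded value 0x4EB is ≥ 0x80 (shortest form) and not a surrogate.

valid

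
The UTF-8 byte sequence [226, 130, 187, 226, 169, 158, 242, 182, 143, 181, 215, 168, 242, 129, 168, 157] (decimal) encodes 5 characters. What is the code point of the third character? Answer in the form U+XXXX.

U+B63F5

Offset 0: leading byte 0xE2 = 11100010 → 3-byte char #1 = E2 82 BB.
Offset 3: leading byte 0xE2 = 11100010 → 3-byte char #2 = E2 A9 9E.
Offset 6: leading byte 0xF2 = 11110010 → 4-byte char #3 = F2 B6 8F B5.
Leading byte 0xF2 = 11110010 matches 11110xxx → 4-byte sequence.
Byte 1: 0xF2 = 11110010, payload 010 (3 bits).
Byte 2: 0xB6 = 10110110 (10xxxxxx ✓), payload 110110.
Byte 3: 0x8F = 10001111 (10xxxxxx ✓), payload 001111.
Byte 4: 0xB5 = 10110101 (10xxxxxx ✓), payload 110101.
Concatenate: 010110110001111110101 = 0xB63F5 (21 bits → U+B63F5).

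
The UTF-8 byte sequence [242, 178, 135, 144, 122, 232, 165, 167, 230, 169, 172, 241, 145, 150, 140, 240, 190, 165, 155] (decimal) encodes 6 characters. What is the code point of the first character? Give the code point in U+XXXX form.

Offset 0: leading byte 0xF2 = 11110010 → 4-byte char #1 = F2 B2 87 90.
Leading byte 0xF2 = 11110010 matches 11110xxx → 4-byte sequence.
Byte 1: 0xF2 = 11110010, payload 010 (3 bits).
Byte 2: 0xB2 = 10110010 (10xxxxxx ✓), payload 110010.
Byte 3: 0x87 = 10000111 (10xxxxxx ✓), payload 000111.
Byte 4: 0x90 = 10010000 (10xxxxxx ✓), payload 010000.
Concatenate: 010110010000111010000 = 0xB21D0 (21 bits → U+B21D0).

U+B21D0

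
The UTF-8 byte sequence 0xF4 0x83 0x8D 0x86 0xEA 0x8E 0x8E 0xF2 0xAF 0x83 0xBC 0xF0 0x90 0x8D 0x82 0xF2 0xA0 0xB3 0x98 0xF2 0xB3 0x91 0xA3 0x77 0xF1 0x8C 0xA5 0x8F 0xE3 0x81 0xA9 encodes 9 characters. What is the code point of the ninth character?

Offset 0: leading byte 0xF4 = 11110100 → 4-byte char #1 = F4 83 8D 86.
Offset 4: leading byte 0xEA = 11101010 → 3-byte char #2 = EA 8E 8E.
Offset 7: leading byte 0xF2 = 11110010 → 4-byte char #3 = F2 AF 83 BC.
Offset 11: leading byte 0xF0 = 11110000 → 4-byte char #4 = F0 90 8D 82.
Offset 15: leading byte 0xF2 = 11110010 → 4-byte char #5 = F2 A0 B3 98.
Offset 19: leading byte 0xF2 = 11110010 → 4-byte char #6 = F2 B3 91 A3.
Offset 23: leading byte 0x77 = 01110111 → 1-byte char #7 = 77.
Offset 24: leading byte 0xF1 = 11110001 → 4-byte char #8 = F1 8C A5 8F.
Offset 28: leading byte 0xE3 = 11100011 → 3-byte char #9 = E3 81 A9.
Leading byte 0xE3 = 11100011 matches 1110xxxx → 3-byte sequence.
Byte 1: 0xE3 = 11100011, payload 0011 (4 bits).
Byte 2: 0x81 = 10000001 (10xxxxxx ✓), payload 000001.
Byte 3: 0xA9 = 10101001 (10xxxxxx ✓), payload 101001.
Concatenate: 0011000001101001 = 0x3069 (16 bits → U+3069).

U+3069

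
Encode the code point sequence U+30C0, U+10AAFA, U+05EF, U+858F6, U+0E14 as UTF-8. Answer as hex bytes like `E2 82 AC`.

E3 83 80 F4 8A AB BA D7 AF F2 85 A3 B6 E0 B8 94

U+30C0: 3-byte form → E3 83 80.
U+10AAFA: 4-byte form → F4 8A AB BA.
U+05EF: 2-byte form → D7 AF.
U+858F6: 4-byte form → F2 85 A3 B6.
U+0E14: 3-byte form → E0 B8 94.
Concatenated (16 bytes): E3 83 80 F4 8A AB BA D7 AF F2 85 A3 B6 E0 B8 94.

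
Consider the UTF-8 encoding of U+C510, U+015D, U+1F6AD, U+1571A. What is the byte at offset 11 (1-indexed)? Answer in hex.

0x95

1-indexed offset 11 is 0-indexed offset 10.
U+C510 → 3-byte form EC 94 90 at offsets 0–2.
U+015D → 2-byte form C5 9D at offsets 3–4.
U+1F6AD → 4-byte form F0 9F 9A AD at offsets 5–8.
U+1571A → 4-byte form F0 95 9C 9A at offsets 9–12.
Offset 10 falls in char 4's range; it's byte 2 of F0 95 9C 9A = 0x95.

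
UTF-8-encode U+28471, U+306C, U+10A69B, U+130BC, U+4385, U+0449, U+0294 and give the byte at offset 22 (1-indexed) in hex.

1-indexed offset 22 is 0-indexed offset 21.
U+28471 → 4-byte form F0 A8 91 B1 at offsets 0–3.
U+306C → 3-byte form E3 81 AC at offsets 4–6.
U+10A69B → 4-byte form F4 8A 9A 9B at offsets 7–10.
U+130BC → 4-byte form F0 93 82 BC at offsets 11–14.
U+4385 → 3-byte form E4 8E 85 at offsets 15–17.
U+0449 → 2-byte form D1 89 at offsets 18–19.
U+0294 → 2-byte form CA 94 at offsets 20–21.
Offset 21 falls in char 7's range; it's byte 2 of CA 94 = 0x94.

0x94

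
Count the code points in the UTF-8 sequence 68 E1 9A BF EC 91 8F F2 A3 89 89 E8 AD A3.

Byte at offset 0: 0x68 = 01101000 → 1-byte char (#1). Advance 1.
Byte at offset 1: 0xE1 = 11100001 → 3-byte char (#2). Advance 3.
Byte at offset 4: 0xEC = 11101100 → 3-byte char (#3). Advance 3.
Byte at offset 7: 0xF2 = 11110010 → 4-byte char (#4). Advance 4.
Byte at offset 11: 0xE8 = 11101000 → 3-byte char (#5). Advance 3.
Reached end at offset 14 after 5 code points.

5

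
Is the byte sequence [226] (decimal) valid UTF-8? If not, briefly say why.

Leading byte 0xE2 = 11100010 → 3-byte form, but only 1 byte is present.

invalid (sequence truncated)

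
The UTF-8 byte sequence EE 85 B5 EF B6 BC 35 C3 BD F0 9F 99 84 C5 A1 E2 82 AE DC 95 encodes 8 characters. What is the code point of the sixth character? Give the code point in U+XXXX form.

Offset 0: leading byte 0xEE = 11101110 → 3-byte char #1 = EE 85 B5.
Offset 3: leading byte 0xEF = 11101111 → 3-byte char #2 = EF B6 BC.
Offset 6: leading byte 0x35 = 00110101 → 1-byte char #3 = 35.
Offset 7: leading byte 0xC3 = 11000011 → 2-byte char #4 = C3 BD.
Offset 9: leading byte 0xF0 = 11110000 → 4-byte char #5 = F0 9F 99 84.
Offset 13: leading byte 0xC5 = 11000101 → 2-byte char #6 = C5 A1.
Leading byte 0xC5 = 11000101 matches 110xxxxx → 2-byte sequence.
Byte 1: 0xC5 = 11000101, payload 00101 (5 bits).
Byte 2: 0xA1 = 10100001 (10xxxxxx ✓), payload 100001.
Concatenate: 00101100001 = 0x161 (11 bits → U+0161).

U+0161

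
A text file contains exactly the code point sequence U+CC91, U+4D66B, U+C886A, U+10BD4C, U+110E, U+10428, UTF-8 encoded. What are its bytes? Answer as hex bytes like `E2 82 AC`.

U+CC91: 3-byte form → EC B2 91.
U+4D66B: 4-byte form → F1 8D 99 AB.
U+C886A: 4-byte form → F3 88 A1 AA.
U+10BD4C: 4-byte form → F4 8B B5 8C.
U+110E: 3-byte form → E1 84 8E.
U+10428: 4-byte form → F0 90 90 A8.
Concatenated (22 bytes): EC B2 91 F1 8D 99 AB F3 88 A1 AA F4 8B B5 8C E1 84 8E F0 90 90 A8.

EC B2 91 F1 8D 99 AB F3 88 A1 AA F4 8B B5 8C E1 84 8E F0 90 90 A8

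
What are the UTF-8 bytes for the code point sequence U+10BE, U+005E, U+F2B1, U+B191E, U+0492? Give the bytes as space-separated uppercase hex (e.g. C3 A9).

E1 82 BE 5E EF 8A B1 F2 B1 A4 9E D2 92

U+10BE: 3-byte form → E1 82 BE.
U+005E: 1-byte form → 5E.
U+F2B1: 3-byte form → EF 8A B1.
U+B191E: 4-byte form → F2 B1 A4 9E.
U+0492: 2-byte form → D2 92.
Concatenated (13 bytes): E1 82 BE 5E EF 8A B1 F2 B1 A4 9E D2 92.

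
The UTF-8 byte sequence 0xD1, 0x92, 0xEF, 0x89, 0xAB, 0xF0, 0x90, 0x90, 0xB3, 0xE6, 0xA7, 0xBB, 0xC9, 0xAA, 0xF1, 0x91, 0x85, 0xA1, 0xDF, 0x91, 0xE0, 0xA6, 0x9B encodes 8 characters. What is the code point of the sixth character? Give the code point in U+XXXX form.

U+51161

Offset 0: leading byte 0xD1 = 11010001 → 2-byte char #1 = D1 92.
Offset 2: leading byte 0xEF = 11101111 → 3-byte char #2 = EF 89 AB.
Offset 5: leading byte 0xF0 = 11110000 → 4-byte char #3 = F0 90 90 B3.
Offset 9: leading byte 0xE6 = 11100110 → 3-byte char #4 = E6 A7 BB.
Offset 12: leading byte 0xC9 = 11001001 → 2-byte char #5 = C9 AA.
Offset 14: leading byte 0xF1 = 11110001 → 4-byte char #6 = F1 91 85 A1.
Leading byte 0xF1 = 11110001 matches 11110xxx → 4-byte sequence.
Byte 1: 0xF1 = 11110001, payload 001 (3 bits).
Byte 2: 0x91 = 10010001 (10xxxxxx ✓), payload 010001.
Byte 3: 0x85 = 10000101 (10xxxxxx ✓), payload 000101.
Byte 4: 0xA1 = 10100001 (10xxxxxx ✓), payload 100001.
Concatenate: 001010001000101100001 = 0x51161 (21 bits → U+51161).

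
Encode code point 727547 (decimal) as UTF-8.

U+B19FB = 0xB19FB = 727547 decimal. In range U+10000–U+10FFFF → 4-byte form: 11110xxx 10xxxxxx 10xxxxxx 10xxxxxx.
Binary (21 bits): 010110001100111111011.
Split 3+6+6+6: 010 | 110001 | 100111 | 111011.
Byte 1: 11110010 = 0xF2.
Byte 2: 10110001 = 0xB1.
Byte 3: 10100111 = 0xA7.
Byte 4: 10111011 = 0xBB.

F2 B1 A7 BB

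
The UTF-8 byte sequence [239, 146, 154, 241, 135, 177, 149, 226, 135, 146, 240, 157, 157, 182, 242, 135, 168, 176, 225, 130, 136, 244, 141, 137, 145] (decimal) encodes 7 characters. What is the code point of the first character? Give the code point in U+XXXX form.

U+F49A

Offset 0: leading byte 0xEF = 11101111 → 3-byte char #1 = EF 92 9A.
Leading byte 0xEF = 11101111 matches 1110xxxx → 3-byte sequence.
Byte 1: 0xEF = 11101111, payload 1111 (4 bits).
Byte 2: 0x92 = 10010010 (10xxxxxx ✓), payload 010010.
Byte 3: 0x9A = 10011010 (10xxxxxx ✓), payload 011010.
Concatenate: 1111010010011010 = 0xF49A (16 bits → U+F49A).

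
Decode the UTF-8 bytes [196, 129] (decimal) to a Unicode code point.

Leading byte 0xC4 = 11000100 matches 110xxxxx → 2-byte sequence.
Byte 1: 0xC4 = 11000100, payload 00100 (5 bits).
Byte 2: 0x81 = 10000001 (10xxxxxx ✓), payload 000001.
Concatenate: 00100000001 = 0x101 (11 bits → U+0101).

U+0101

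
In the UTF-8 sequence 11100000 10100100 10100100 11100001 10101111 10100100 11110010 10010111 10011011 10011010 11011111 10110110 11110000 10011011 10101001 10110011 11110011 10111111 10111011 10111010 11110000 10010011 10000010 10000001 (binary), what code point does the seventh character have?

Offset 0: leading byte 0xE0 = 11100000 → 3-byte char #1 = E0 A4 A4.
Offset 3: leading byte 0xE1 = 11100001 → 3-byte char #2 = E1 AF A4.
Offset 6: leading byte 0xF2 = 11110010 → 4-byte char #3 = F2 97 9B 9A.
Offset 10: leading byte 0xDF = 11011111 → 2-byte char #4 = DF B6.
Offset 12: leading byte 0xF0 = 11110000 → 4-byte char #5 = F0 9B A9 B3.
Offset 16: leading byte 0xF3 = 11110011 → 4-byte char #6 = F3 BF BB BA.
Offset 20: leading byte 0xF0 = 11110000 → 4-byte char #7 = F0 93 82 81.
Leading byte 0xF0 = 11110000 matches 11110xxx → 4-byte sequence.
Byte 1: 0xF0 = 11110000, payload 000 (3 bits).
Byte 2: 0x93 = 10010011 (10xxxxxx ✓), payload 010011.
Byte 3: 0x82 = 10000010 (10xxxxxx ✓), payload 000010.
Byte 4: 0x81 = 10000001 (10xxxxxx ✓), payload 000001.
Concatenate: 000010011000010000001 = 0x13081 (21 bits → U+13081).

U+13081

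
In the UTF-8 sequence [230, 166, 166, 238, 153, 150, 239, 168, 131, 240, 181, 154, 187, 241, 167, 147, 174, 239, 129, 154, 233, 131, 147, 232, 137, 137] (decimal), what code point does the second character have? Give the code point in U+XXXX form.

U+E656

Offset 0: leading byte 0xE6 = 11100110 → 3-byte char #1 = E6 A6 A6.
Offset 3: leading byte 0xEE = 11101110 → 3-byte char #2 = EE 99 96.
Leading byte 0xEE = 11101110 matches 1110xxxx → 3-byte sequence.
Byte 1: 0xEE = 11101110, payload 1110 (4 bits).
Byte 2: 0x99 = 10011001 (10xxxxxx ✓), payload 011001.
Byte 3: 0x96 = 10010110 (10xxxxxx ✓), payload 010110.
Concatenate: 1110011001010110 = 0xE656 (16 bits → U+E656).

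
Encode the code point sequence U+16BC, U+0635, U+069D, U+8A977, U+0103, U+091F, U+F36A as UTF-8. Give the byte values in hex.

E1 9A BC D8 B5 DA 9D F2 8A A5 B7 C4 83 E0 A4 9F EF 8D AA

U+16BC: 3-byte form → E1 9A BC.
U+0635: 2-byte form → D8 B5.
U+069D: 2-byte form → DA 9D.
U+8A977: 4-byte form → F2 8A A5 B7.
U+0103: 2-byte form → C4 83.
U+091F: 3-byte form → E0 A4 9F.
U+F36A: 3-byte form → EF 8D AA.
Concatenated (19 bytes): E1 9A BC D8 B5 DA 9D F2 8A A5 B7 C4 83 E0 A4 9F EF 8D AA.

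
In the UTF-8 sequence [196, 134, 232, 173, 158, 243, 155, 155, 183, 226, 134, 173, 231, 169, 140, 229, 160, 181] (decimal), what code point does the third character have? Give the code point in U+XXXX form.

U+DB6F7

Offset 0: leading byte 0xC4 = 11000100 → 2-byte char #1 = C4 86.
Offset 2: leading byte 0xE8 = 11101000 → 3-byte char #2 = E8 AD 9E.
Offset 5: leading byte 0xF3 = 11110011 → 4-byte char #3 = F3 9B 9B B7.
Leading byte 0xF3 = 11110011 matches 11110xxx → 4-byte sequence.
Byte 1: 0xF3 = 11110011, payload 011 (3 bits).
Byte 2: 0x9B = 10011011 (10xxxxxx ✓), payload 011011.
Byte 3: 0x9B = 10011011 (10xxxxxx ✓), payload 011011.
Byte 4: 0xB7 = 10110111 (10xxxxxx ✓), payload 110111.
Concatenate: 011011011011011110111 = 0xDB6F7 (21 bits → U+DB6F7).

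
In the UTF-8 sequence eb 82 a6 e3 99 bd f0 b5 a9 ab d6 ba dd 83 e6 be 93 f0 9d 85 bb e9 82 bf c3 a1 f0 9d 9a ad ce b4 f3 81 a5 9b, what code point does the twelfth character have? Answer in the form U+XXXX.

Offset 0: leading byte 0xEB = 11101011 → 3-byte char #1 = EB 82 A6.
Offset 3: leading byte 0xE3 = 11100011 → 3-byte char #2 = E3 99 BD.
Offset 6: leading byte 0xF0 = 11110000 → 4-byte char #3 = F0 B5 A9 AB.
Offset 10: leading byte 0xD6 = 11010110 → 2-byte char #4 = D6 BA.
Offset 12: leading byte 0xDD = 11011101 → 2-byte char #5 = DD 83.
Offset 14: leading byte 0xE6 = 11100110 → 3-byte char #6 = E6 BE 93.
Offset 17: leading byte 0xF0 = 11110000 → 4-byte char #7 = F0 9D 85 BB.
Offset 21: leading byte 0xE9 = 11101001 → 3-byte char #8 = E9 82 BF.
Offset 24: leading byte 0xC3 = 11000011 → 2-byte char #9 = C3 A1.
Offset 26: leading byte 0xF0 = 11110000 → 4-byte char #10 = F0 9D 9A AD.
Offset 30: leading byte 0xCE = 11001110 → 2-byte char #11 = CE B4.
Offset 32: leading byte 0xF3 = 11110011 → 4-byte char #12 = F3 81 A5 9B.
Leading byte 0xF3 = 11110011 matches 11110xxx → 4-byte sequence.
Byte 1: 0xF3 = 11110011, payload 011 (3 bits).
Byte 2: 0x81 = 10000001 (10xxxxxx ✓), payload 000001.
Byte 3: 0xA5 = 10100101 (10xxxxxx ✓), payload 100101.
Byte 4: 0x9B = 10011011 (10xxxxxx ✓), payload 011011.
Concatenate: 011000001100101011011 = 0xC195B (21 bits → U+C195B).

U+C195B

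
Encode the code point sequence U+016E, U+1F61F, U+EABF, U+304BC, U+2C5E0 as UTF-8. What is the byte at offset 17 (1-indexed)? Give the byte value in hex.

0xA0

1-indexed offset 17 is 0-indexed offset 16.
U+016E → 2-byte form C5 AE at offsets 0–1.
U+1F61F → 4-byte form F0 9F 98 9F at offsets 2–5.
U+EABF → 3-byte form EE AA BF at offsets 6–8.
U+304BC → 4-byte form F0 B0 92 BC at offsets 9–12.
U+2C5E0 → 4-byte form F0 AC 97 A0 at offsets 13–16.
Offset 16 falls in char 5's range; it's byte 4 of F0 AC 97 A0 = 0xA0.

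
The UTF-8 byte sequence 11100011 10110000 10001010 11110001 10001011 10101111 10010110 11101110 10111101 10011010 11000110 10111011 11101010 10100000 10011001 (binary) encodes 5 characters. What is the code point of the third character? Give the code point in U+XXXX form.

U+EF5A

Offset 0: leading byte 0xE3 = 11100011 → 3-byte char #1 = E3 B0 8A.
Offset 3: leading byte 0xF1 = 11110001 → 4-byte char #2 = F1 8B AF 96.
Offset 7: leading byte 0xEE = 11101110 → 3-byte char #3 = EE BD 9A.
Leading byte 0xEE = 11101110 matches 1110xxxx → 3-byte sequence.
Byte 1: 0xEE = 11101110, payload 1110 (4 bits).
Byte 2: 0xBD = 10111101 (10xxxxxx ✓), payload 111101.
Byte 3: 0x9A = 10011010 (10xxxxxx ✓), payload 011010.
Concatenate: 1110111101011010 = 0xEF5A (16 bits → U+EF5A).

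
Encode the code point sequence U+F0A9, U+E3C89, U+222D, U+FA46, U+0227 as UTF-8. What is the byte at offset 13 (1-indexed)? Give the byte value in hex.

0x86

1-indexed offset 13 is 0-indexed offset 12.
U+F0A9 → 3-byte form EF 82 A9 at offsets 0–2.
U+E3C89 → 4-byte form F3 A3 B2 89 at offsets 3–6.
U+222D → 3-byte form E2 88 AD at offsets 7–9.
U+FA46 → 3-byte form EF A9 86 at offsets 10–12.
Offset 12 falls in char 4's range; it's byte 3 of EF A9 86 = 0x86.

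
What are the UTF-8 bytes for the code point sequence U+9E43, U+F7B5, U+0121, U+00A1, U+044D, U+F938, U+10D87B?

U+9E43: 3-byte form → E9 B9 83.
U+F7B5: 3-byte form → EF 9E B5.
U+0121: 2-byte form → C4 A1.
U+00A1: 2-byte form → C2 A1.
U+044D: 2-byte form → D1 8D.
U+F938: 3-byte form → EF A4 B8.
U+10D87B: 4-byte form → F4 8D A1 BB.
Concatenated (19 bytes): E9 B9 83 EF 9E B5 C4 A1 C2 A1 D1 8D EF A4 B8 F4 8D A1 BB.

E9 B9 83 EF 9E B5 C4 A1 C2 A1 D1 8D EF A4 B8 F4 8D A1 BB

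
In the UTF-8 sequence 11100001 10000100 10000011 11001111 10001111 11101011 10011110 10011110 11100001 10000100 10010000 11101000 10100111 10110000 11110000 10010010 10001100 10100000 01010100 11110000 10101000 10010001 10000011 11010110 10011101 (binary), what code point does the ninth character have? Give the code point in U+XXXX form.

Offset 0: leading byte 0xE1 = 11100001 → 3-byte char #1 = E1 84 83.
Offset 3: leading byte 0xCF = 11001111 → 2-byte char #2 = CF 8F.
Offset 5: leading byte 0xEB = 11101011 → 3-byte char #3 = EB 9E 9E.
Offset 8: leading byte 0xE1 = 11100001 → 3-byte char #4 = E1 84 90.
Offset 11: leading byte 0xE8 = 11101000 → 3-byte char #5 = E8 A7 B0.
Offset 14: leading byte 0xF0 = 11110000 → 4-byte char #6 = F0 92 8C A0.
Offset 18: leading byte 0x54 = 01010100 → 1-byte char #7 = 54.
Offset 19: leading byte 0xF0 = 11110000 → 4-byte char #8 = F0 A8 91 83.
Offset 23: leading byte 0xD6 = 11010110 → 2-byte char #9 = D6 9D.
Leading byte 0xD6 = 11010110 matches 110xxxxx → 2-byte sequence.
Byte 1: 0xD6 = 11010110, payload 10110 (5 bits).
Byte 2: 0x9D = 10011101 (10xxxxxx ✓), payload 011101.
Concatenate: 10110011101 = 0x59D (11 bits → U+059D).

U+059D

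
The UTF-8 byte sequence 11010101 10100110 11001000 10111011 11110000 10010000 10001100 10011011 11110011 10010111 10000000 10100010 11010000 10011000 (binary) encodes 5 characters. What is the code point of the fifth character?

U+0418

Offset 0: leading byte 0xD5 = 11010101 → 2-byte char #1 = D5 A6.
Offset 2: leading byte 0xC8 = 11001000 → 2-byte char #2 = C8 BB.
Offset 4: leading byte 0xF0 = 11110000 → 4-byte char #3 = F0 90 8C 9B.
Offset 8: leading byte 0xF3 = 11110011 → 4-byte char #4 = F3 97 80 A2.
Offset 12: leading byte 0xD0 = 11010000 → 2-byte char #5 = D0 98.
Leading byte 0xD0 = 11010000 matches 110xxxxx → 2-byte sequence.
Byte 1: 0xD0 = 11010000, payload 10000 (5 bits).
Byte 2: 0x98 = 10011000 (10xxxxxx ✓), payload 011000.
Concatenate: 10000011000 = 0x418 (11 bits → U+0418).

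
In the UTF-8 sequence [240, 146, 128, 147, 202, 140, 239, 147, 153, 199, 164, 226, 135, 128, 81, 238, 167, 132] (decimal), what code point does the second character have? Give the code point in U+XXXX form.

Offset 0: leading byte 0xF0 = 11110000 → 4-byte char #1 = F0 92 80 93.
Offset 4: leading byte 0xCA = 11001010 → 2-byte char #2 = CA 8C.
Leading byte 0xCA = 11001010 matches 110xxxxx → 2-byte sequence.
Byte 1: 0xCA = 11001010, payload 01010 (5 bits).
Byte 2: 0x8C = 10001100 (10xxxxxx ✓), payload 001100.
Concatenate: 01010001100 = 0x28C (11 bits → U+028C).

U+028C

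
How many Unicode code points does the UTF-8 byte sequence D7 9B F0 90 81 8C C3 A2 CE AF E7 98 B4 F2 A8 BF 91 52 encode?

7

Byte at offset 0: 0xD7 = 11010111 → 2-byte char (#1). Advance 2.
Byte at offset 2: 0xF0 = 11110000 → 4-byte char (#2). Advance 4.
Byte at offset 6: 0xC3 = 11000011 → 2-byte char (#3). Advance 2.
Byte at offset 8: 0xCE = 11001110 → 2-byte char (#4). Advance 2.
Byte at offset 10: 0xE7 = 11100111 → 3-byte char (#5). Advance 3.
Byte at offset 13: 0xF2 = 11110010 → 4-byte char (#6). Advance 4.
Byte at offset 17: 0x52 = 01010010 → 1-byte char (#7). Advance 1.
Reached end at offset 18 after 7 code points.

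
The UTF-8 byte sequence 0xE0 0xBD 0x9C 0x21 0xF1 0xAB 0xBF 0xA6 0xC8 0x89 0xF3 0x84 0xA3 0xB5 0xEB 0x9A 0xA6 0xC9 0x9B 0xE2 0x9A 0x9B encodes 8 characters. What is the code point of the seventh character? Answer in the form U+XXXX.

U+025B

Offset 0: leading byte 0xE0 = 11100000 → 3-byte char #1 = E0 BD 9C.
Offset 3: leading byte 0x21 = 00100001 → 1-byte char #2 = 21.
Offset 4: leading byte 0xF1 = 11110001 → 4-byte char #3 = F1 AB BF A6.
Offset 8: leading byte 0xC8 = 11001000 → 2-byte char #4 = C8 89.
Offset 10: leading byte 0xF3 = 11110011 → 4-byte char #5 = F3 84 A3 B5.
Offset 14: leading byte 0xEB = 11101011 → 3-byte char #6 = EB 9A A6.
Offset 17: leading byte 0xC9 = 11001001 → 2-byte char #7 = C9 9B.
Leading byte 0xC9 = 11001001 matches 110xxxxx → 2-byte sequence.
Byte 1: 0xC9 = 11001001, payload 01001 (5 bits).
Byte 2: 0x9B = 10011011 (10xxxxxx ✓), payload 011011.
Concatenate: 01001011011 = 0x25B (11 bits → U+025B).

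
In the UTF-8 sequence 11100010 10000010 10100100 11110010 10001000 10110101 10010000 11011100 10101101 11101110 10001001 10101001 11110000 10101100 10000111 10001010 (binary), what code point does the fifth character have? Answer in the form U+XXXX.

U+2C1CA

Offset 0: leading byte 0xE2 = 11100010 → 3-byte char #1 = E2 82 A4.
Offset 3: leading byte 0xF2 = 11110010 → 4-byte char #2 = F2 88 B5 90.
Offset 7: leading byte 0xDC = 11011100 → 2-byte char #3 = DC AD.
Offset 9: leading byte 0xEE = 11101110 → 3-byte char #4 = EE 89 A9.
Offset 12: leading byte 0xF0 = 11110000 → 4-byte char #5 = F0 AC 87 8A.
Leading byte 0xF0 = 11110000 matches 11110xxx → 4-byte sequence.
Byte 1: 0xF0 = 11110000, payload 000 (3 bits).
Byte 2: 0xAC = 10101100 (10xxxxxx ✓), payload 101100.
Byte 3: 0x87 = 10000111 (10xxxxxx ✓), payload 000111.
Byte 4: 0x8A = 10001010 (10xxxxxx ✓), payload 001010.
Concatenate: 000101100000111001010 = 0x2C1CA (21 bits → U+2C1CA).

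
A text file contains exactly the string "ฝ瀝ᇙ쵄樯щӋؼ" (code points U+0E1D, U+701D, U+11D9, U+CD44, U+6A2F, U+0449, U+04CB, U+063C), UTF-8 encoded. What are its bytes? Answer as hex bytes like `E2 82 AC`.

U+0E1D: 3-byte form → E0 B8 9D.
U+701D: 3-byte form → E7 80 9D.
U+11D9: 3-byte form → E1 87 99.
U+CD44: 3-byte form → EC B5 84.
U+6A2F: 3-byte form → E6 A8 AF.
U+0449: 2-byte form → D1 89.
U+04CB: 2-byte form → D3 8B.
U+063C: 2-byte form → D8 BC.
Concatenated (21 bytes): E0 B8 9D E7 80 9D E1 87 99 EC B5 84 E6 A8 AF D1 89 D3 8B D8 BC.

E0 B8 9D E7 80 9D E1 87 99 EC B5 84 E6 A8 AF D1 89 D3 8B D8 BC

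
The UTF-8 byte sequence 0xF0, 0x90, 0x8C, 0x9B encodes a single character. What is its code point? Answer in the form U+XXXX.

U+1031B

Leading byte 0xF0 = 11110000 matches 11110xxx → 4-byte sequence.
Byte 1: 0xF0 = 11110000, payload 000 (3 bits).
Byte 2: 0x90 = 10010000 (10xxxxxx ✓), payload 010000.
Byte 3: 0x8C = 10001100 (10xxxxxx ✓), payload 001100.
Byte 4: 0x9B = 10011011 (10xxxxxx ✓), payload 011011.
Concatenate: 000010000001100011011 = 0x1031B (21 bits → U+1031B).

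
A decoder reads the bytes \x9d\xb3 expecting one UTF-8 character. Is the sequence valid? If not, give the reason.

Byte 0x9D = 10011101 has the form 10xxxxxx — a continuation byte — but there is no preceding leading byte.

invalid (continuation byte with no leading byte)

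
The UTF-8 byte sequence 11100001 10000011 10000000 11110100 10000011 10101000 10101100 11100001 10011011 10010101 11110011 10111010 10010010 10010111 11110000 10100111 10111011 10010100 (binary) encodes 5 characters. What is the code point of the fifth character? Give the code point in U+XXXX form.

Offset 0: leading byte 0xE1 = 11100001 → 3-byte char #1 = E1 83 80.
Offset 3: leading byte 0xF4 = 11110100 → 4-byte char #2 = F4 83 A8 AC.
Offset 7: leading byte 0xE1 = 11100001 → 3-byte char #3 = E1 9B 95.
Offset 10: leading byte 0xF3 = 11110011 → 4-byte char #4 = F3 BA 92 97.
Offset 14: leading byte 0xF0 = 11110000 → 4-byte char #5 = F0 A7 BB 94.
Leading byte 0xF0 = 11110000 matches 11110xxx → 4-byte sequence.
Byte 1: 0xF0 = 11110000, payload 000 (3 bits).
Byte 2: 0xA7 = 10100111 (10xxxxxx ✓), payload 100111.
Byte 3: 0xBB = 10111011 (10xxxxxx ✓), payload 111011.
Byte 4: 0x94 = 10010100 (10xxxxxx ✓), payload 010100.
Concatenate: 000100111111011010100 = 0x27ED4 (21 bits → U+27ED4).

U+27ED4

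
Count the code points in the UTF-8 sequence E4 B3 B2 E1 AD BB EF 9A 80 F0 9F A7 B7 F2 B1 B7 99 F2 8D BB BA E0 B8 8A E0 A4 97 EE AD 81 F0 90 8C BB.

10

Byte at offset 0: 0xE4 = 11100100 → 3-byte char (#1). Advance 3.
Byte at offset 3: 0xE1 = 11100001 → 3-byte char (#2). Advance 3.
Byte at offset 6: 0xEF = 11101111 → 3-byte char (#3). Advance 3.
Byte at offset 9: 0xF0 = 11110000 → 4-byte char (#4). Advance 4.
Byte at offset 13: 0xF2 = 11110010 → 4-byte char (#5). Advance 4.
Byte at offset 17: 0xF2 = 11110010 → 4-byte char (#6). Advance 4.
Byte at offset 21: 0xE0 = 11100000 → 3-byte char (#7). Advance 3.
Byte at offset 24: 0xE0 = 11100000 → 3-byte char (#8). Advance 3.
Byte at offset 27: 0xEE = 11101110 → 3-byte char (#9). Advance 3.
Byte at offset 30: 0xF0 = 11110000 → 4-byte char (#10). Advance 4.
Reached end at offset 34 after 10 code points.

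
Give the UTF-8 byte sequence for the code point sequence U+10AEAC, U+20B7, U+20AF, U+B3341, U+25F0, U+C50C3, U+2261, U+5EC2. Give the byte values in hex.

F4 8A BA AC E2 82 B7 E2 82 AF F2 B3 8D 81 E2 97 B0 F3 85 83 83 E2 89 A1 E5 BB 82

U+10AEAC: 4-byte form → F4 8A BA AC.
U+20B7: 3-byte form → E2 82 B7.
U+20AF: 3-byte form → E2 82 AF.
U+B3341: 4-byte form → F2 B3 8D 81.
U+25F0: 3-byte form → E2 97 B0.
U+C50C3: 4-byte form → F3 85 83 83.
U+2261: 3-byte form → E2 89 A1.
U+5EC2: 3-byte form → E5 BB 82.
Concatenated (27 bytes): F4 8A BA AC E2 82 B7 E2 82 AF F2 B3 8D 81 E2 97 B0 F3 85 83 83 E2 89 A1 E5 BB 82.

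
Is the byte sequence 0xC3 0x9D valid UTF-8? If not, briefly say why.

Leading byte 0xC3 = 11000011 → 2-byte form.
Continuation bytes 0x9D=10011101 all match 10xxxxxx.
Decoded value 0xDD is ≥ 0x80 (shortest form) and not a surrogate.

valid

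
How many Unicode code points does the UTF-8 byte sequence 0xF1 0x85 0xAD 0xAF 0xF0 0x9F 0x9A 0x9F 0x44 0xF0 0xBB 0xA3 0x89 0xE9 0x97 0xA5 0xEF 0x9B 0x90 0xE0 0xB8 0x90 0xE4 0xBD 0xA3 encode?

Byte at offset 0: 0xF1 = 11110001 → 4-byte char (#1). Advance 4.
Byte at offset 4: 0xF0 = 11110000 → 4-byte char (#2). Advance 4.
Byte at offset 8: 0x44 = 01000100 → 1-byte char (#3). Advance 1.
Byte at offset 9: 0xF0 = 11110000 → 4-byte char (#4). Advance 4.
Byte at offset 13: 0xE9 = 11101001 → 3-byte char (#5). Advance 3.
Byte at offset 16: 0xEF = 11101111 → 3-byte char (#6). Advance 3.
Byte at offset 19: 0xE0 = 11100000 → 3-byte char (#7). Advance 3.
Byte at offset 22: 0xE4 = 11100100 → 3-byte char (#8). Advance 3.
Reached end at offset 25 after 8 code points.

8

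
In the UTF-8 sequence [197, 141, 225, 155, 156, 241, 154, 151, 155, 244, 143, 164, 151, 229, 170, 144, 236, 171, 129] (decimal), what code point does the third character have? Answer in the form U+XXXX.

Offset 0: leading byte 0xC5 = 11000101 → 2-byte char #1 = C5 8D.
Offset 2: leading byte 0xE1 = 11100001 → 3-byte char #2 = E1 9B 9C.
Offset 5: leading byte 0xF1 = 11110001 → 4-byte char #3 = F1 9A 97 9B.
Leading byte 0xF1 = 11110001 matches 11110xxx → 4-byte sequence.
Byte 1: 0xF1 = 11110001, payload 001 (3 bits).
Byte 2: 0x9A = 10011010 (10xxxxxx ✓), payload 011010.
Byte 3: 0x97 = 10010111 (10xxxxxx ✓), payload 010111.
Byte 4: 0x9B = 10011011 (10xxxxxx ✓), payload 011011.
Concatenate: 001011010010111011011 = 0x5A5DB (21 bits → U+5A5DB).

U+5A5DB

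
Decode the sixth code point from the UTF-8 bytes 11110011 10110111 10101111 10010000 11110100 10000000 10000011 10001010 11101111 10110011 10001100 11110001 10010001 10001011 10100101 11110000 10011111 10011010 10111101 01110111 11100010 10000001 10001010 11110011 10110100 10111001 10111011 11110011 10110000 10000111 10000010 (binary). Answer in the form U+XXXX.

U+0077

Offset 0: leading byte 0xF3 = 11110011 → 4-byte char #1 = F3 B7 AF 90.
Offset 4: leading byte 0xF4 = 11110100 → 4-byte char #2 = F4 80 83 8A.
Offset 8: leading byte 0xEF = 11101111 → 3-byte char #3 = EF B3 8C.
Offset 11: leading byte 0xF1 = 11110001 → 4-byte char #4 = F1 91 8B A5.
Offset 15: leading byte 0xF0 = 11110000 → 4-byte char #5 = F0 9F 9A BD.
Offset 19: leading byte 0x77 = 01110111 → 1-byte char #6 = 77.
Leading byte 0x77 = 01110111 matches 0xxxxxxx → 1-byte sequence.
Byte 1: 0x77 = 01110111, payload 1110111 (7 bits).
Concatenate: 1110111 = 0x77 (7 bits → U+0077).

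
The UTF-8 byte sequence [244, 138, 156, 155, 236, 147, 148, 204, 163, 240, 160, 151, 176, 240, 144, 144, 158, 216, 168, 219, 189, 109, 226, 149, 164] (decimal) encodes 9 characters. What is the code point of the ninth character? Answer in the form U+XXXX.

Offset 0: leading byte 0xF4 = 11110100 → 4-byte char #1 = F4 8A 9C 9B.
Offset 4: leading byte 0xEC = 11101100 → 3-byte char #2 = EC 93 94.
Offset 7: leading byte 0xCC = 11001100 → 2-byte char #3 = CC A3.
Offset 9: leading byte 0xF0 = 11110000 → 4-byte char #4 = F0 A0 97 B0.
Offset 13: leading byte 0xF0 = 11110000 → 4-byte char #5 = F0 90 90 9E.
Offset 17: leading byte 0xD8 = 11011000 → 2-byte char #6 = D8 A8.
Offset 19: leading byte 0xDB = 11011011 → 2-byte char #7 = DB BD.
Offset 21: leading byte 0x6D = 01101101 → 1-byte char #8 = 6D.
Offset 22: leading byte 0xE2 = 11100010 → 3-byte char #9 = E2 95 A4.
Leading byte 0xE2 = 11100010 matches 1110xxxx → 3-byte sequence.
Byte 1: 0xE2 = 11100010, payload 0010 (4 bits).
Byte 2: 0x95 = 10010101 (10xxxxxx ✓), payload 010101.
Byte 3: 0xA4 = 10100100 (10xxxxxx ✓), payload 100100.
Concatenate: 0010010101100100 = 0x2564 (16 bits → U+2564).

U+2564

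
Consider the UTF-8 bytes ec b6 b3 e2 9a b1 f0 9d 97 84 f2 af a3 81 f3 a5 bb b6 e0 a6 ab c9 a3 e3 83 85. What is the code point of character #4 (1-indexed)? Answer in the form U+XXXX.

Offset 0: leading byte 0xEC = 11101100 → 3-byte char #1 = EC B6 B3.
Offset 3: leading byte 0xE2 = 11100010 → 3-byte char #2 = E2 9A B1.
Offset 6: leading byte 0xF0 = 11110000 → 4-byte char #3 = F0 9D 97 84.
Offset 10: leading byte 0xF2 = 11110010 → 4-byte char #4 = F2 AF A3 81.
Leading byte 0xF2 = 11110010 matches 11110xxx → 4-byte sequence.
Byte 1: 0xF2 = 11110010, payload 010 (3 bits).
Byte 2: 0xAF = 10101111 (10xxxxxx ✓), payload 101111.
Byte 3: 0xA3 = 10100011 (10xxxxxx ✓), payload 100011.
Byte 4: 0x81 = 10000001 (10xxxxxx ✓), payload 000001.
Concatenate: 010101111100011000001 = 0xAF8C1 (21 bits → U+AF8C1).

U+AF8C1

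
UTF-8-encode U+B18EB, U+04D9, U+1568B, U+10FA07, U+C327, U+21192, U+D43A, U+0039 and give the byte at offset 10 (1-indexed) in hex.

0x8B

1-indexed offset 10 is 0-indexed offset 9.
U+B18EB → 4-byte form F2 B1 A3 AB at offsets 0–3.
U+04D9 → 2-byte form D3 99 at offsets 4–5.
U+1568B → 4-byte form F0 95 9A 8B at offsets 6–9.
Offset 9 falls in char 3's range; it's byte 4 of F0 95 9A 8B = 0x8B.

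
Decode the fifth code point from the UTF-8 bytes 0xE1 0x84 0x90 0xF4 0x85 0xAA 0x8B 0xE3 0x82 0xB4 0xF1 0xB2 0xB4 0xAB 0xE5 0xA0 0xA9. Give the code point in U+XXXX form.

U+5829

Offset 0: leading byte 0xE1 = 11100001 → 3-byte char #1 = E1 84 90.
Offset 3: leading byte 0xF4 = 11110100 → 4-byte char #2 = F4 85 AA 8B.
Offset 7: leading byte 0xE3 = 11100011 → 3-byte char #3 = E3 82 B4.
Offset 10: leading byte 0xF1 = 11110001 → 4-byte char #4 = F1 B2 B4 AB.
Offset 14: leading byte 0xE5 = 11100101 → 3-byte char #5 = E5 A0 A9.
Leading byte 0xE5 = 11100101 matches 1110xxxx → 3-byte sequence.
Byte 1: 0xE5 = 11100101, payload 0101 (4 bits).
Byte 2: 0xA0 = 10100000 (10xxxxxx ✓), payload 100000.
Byte 3: 0xA9 = 10101001 (10xxxxxx ✓), payload 101001.
Concatenate: 0101100000101001 = 0x5829 (16 bits → U+5829).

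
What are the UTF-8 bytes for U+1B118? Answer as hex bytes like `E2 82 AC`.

U+1B118 = 0x1B118 = 110872 decimal. In range U+10000–U+10FFFF → 4-byte form: 11110xxx 10xxxxxx 10xxxxxx 10xxxxxx.
Binary (21 bits): 000011011000100011000.
Split 3+6+6+6: 000 | 011011 | 000100 | 011000.
Byte 1: 11110000 = 0xF0.
Byte 2: 10011011 = 0x9B.
Byte 3: 10000100 = 0x84.
Byte 4: 10011000 = 0x98.

F0 9B 84 98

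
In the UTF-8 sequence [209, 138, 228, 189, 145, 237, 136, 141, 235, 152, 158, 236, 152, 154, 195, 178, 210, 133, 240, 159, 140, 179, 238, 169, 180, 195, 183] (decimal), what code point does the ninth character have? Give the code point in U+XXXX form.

Offset 0: leading byte 0xD1 = 11010001 → 2-byte char #1 = D1 8A.
Offset 2: leading byte 0xE4 = 11100100 → 3-byte char #2 = E4 BD 91.
Offset 5: leading byte 0xED = 11101101 → 3-byte char #3 = ED 88 8D.
Offset 8: leading byte 0xEB = 11101011 → 3-byte char #4 = EB 98 9E.
Offset 11: leading byte 0xEC = 11101100 → 3-byte char #5 = EC 98 9A.
Offset 14: leading byte 0xC3 = 11000011 → 2-byte char #6 = C3 B2.
Offset 16: leading byte 0xD2 = 11010010 → 2-byte char #7 = D2 85.
Offset 18: leading byte 0xF0 = 11110000 → 4-byte char #8 = F0 9F 8C B3.
Offset 22: leading byte 0xEE = 11101110 → 3-byte char #9 = EE A9 B4.
Leading byte 0xEE = 11101110 matches 1110xxxx → 3-byte sequence.
Byte 1: 0xEE = 11101110, payload 1110 (4 bits).
Byte 2: 0xA9 = 10101001 (10xxxxxx ✓), payload 101001.
Byte 3: 0xB4 = 10110100 (10xxxxxx ✓), payload 110100.
Concatenate: 1110101001110100 = 0xEA74 (16 bits → U+EA74).

U+EA74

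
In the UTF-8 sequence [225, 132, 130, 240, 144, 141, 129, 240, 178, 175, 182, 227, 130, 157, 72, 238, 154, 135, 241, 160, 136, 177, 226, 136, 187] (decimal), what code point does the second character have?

U+10341

Offset 0: leading byte 0xE1 = 11100001 → 3-byte char #1 = E1 84 82.
Offset 3: leading byte 0xF0 = 11110000 → 4-byte char #2 = F0 90 8D 81.
Leading byte 0xF0 = 11110000 matches 11110xxx → 4-byte sequence.
Byte 1: 0xF0 = 11110000, payload 000 (3 bits).
Byte 2: 0x90 = 10010000 (10xxxxxx ✓), payload 010000.
Byte 3: 0x8D = 10001101 (10xxxxxx ✓), payload 001101.
Byte 4: 0x81 = 10000001 (10xxxxxx ✓), payload 000001.
Concatenate: 000010000001101000001 = 0x10341 (21 bits → U+10341).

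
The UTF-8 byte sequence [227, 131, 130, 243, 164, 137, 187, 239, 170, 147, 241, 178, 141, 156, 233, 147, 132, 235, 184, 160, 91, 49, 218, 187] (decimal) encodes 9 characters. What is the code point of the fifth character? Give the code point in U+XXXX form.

Offset 0: leading byte 0xE3 = 11100011 → 3-byte char #1 = E3 83 82.
Offset 3: leading byte 0xF3 = 11110011 → 4-byte char #2 = F3 A4 89 BB.
Offset 7: leading byte 0xEF = 11101111 → 3-byte char #3 = EF AA 93.
Offset 10: leading byte 0xF1 = 11110001 → 4-byte char #4 = F1 B2 8D 9C.
Offset 14: leading byte 0xE9 = 11101001 → 3-byte char #5 = E9 93 84.
Leading byte 0xE9 = 11101001 matches 1110xxxx → 3-byte sequence.
Byte 1: 0xE9 = 11101001, payload 1001 (4 bits).
Byte 2: 0x93 = 10010011 (10xxxxxx ✓), payload 010011.
Byte 3: 0x84 = 10000100 (10xxxxxx ✓), payload 000100.
Concatenate: 1001010011000100 = 0x94C4 (16 bits → U+94C4).

U+94C4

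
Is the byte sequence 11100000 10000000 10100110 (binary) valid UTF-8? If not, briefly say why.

invalid (overlong encoding)

Leading byte 0xE0 = 11100000 → 3-byte form.
Continuation bytes all match 10xxxxxx. Payload decodes to 0x26.
But 0x26 < 0x800, the minimum for a 3-byte sequence — this is an overlong encoding.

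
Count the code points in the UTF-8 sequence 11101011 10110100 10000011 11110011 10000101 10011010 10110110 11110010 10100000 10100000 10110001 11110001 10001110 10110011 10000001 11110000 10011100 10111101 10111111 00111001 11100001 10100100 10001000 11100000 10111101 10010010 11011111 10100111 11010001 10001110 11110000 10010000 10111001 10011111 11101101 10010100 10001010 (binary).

12

Byte at offset 0: 0xEB = 11101011 → 3-byte char (#1). Advance 3.
Byte at offset 3: 0xF3 = 11110011 → 4-byte char (#2). Advance 4.
Byte at offset 7: 0xF2 = 11110010 → 4-byte char (#3). Advance 4.
Byte at offset 11: 0xF1 = 11110001 → 4-byte char (#4). Advance 4.
Byte at offset 15: 0xF0 = 11110000 → 4-byte char (#5). Advance 4.
Byte at offset 19: 0x39 = 00111001 → 1-byte char (#6). Advance 1.
Byte at offset 20: 0xE1 = 11100001 → 3-byte char (#7). Advance 3.
Byte at offset 23: 0xE0 = 11100000 → 3-byte char (#8). Advance 3.
Byte at offset 26: 0xDF = 11011111 → 2-byte char (#9). Advance 2.
Byte at offset 28: 0xD1 = 11010001 → 2-byte char (#10). Advance 2.
Byte at offset 30: 0xF0 = 11110000 → 4-byte char (#11). Advance 4.
Byte at offset 34: 0xED = 11101101 → 3-byte char (#12). Advance 3.
Reached end at offset 37 after 12 code points.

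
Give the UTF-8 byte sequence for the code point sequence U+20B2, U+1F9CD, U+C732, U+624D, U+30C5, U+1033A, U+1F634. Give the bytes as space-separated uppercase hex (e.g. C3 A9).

U+20B2: 3-byte form → E2 82 B2.
U+1F9CD: 4-byte form → F0 9F A7 8D.
U+C732: 3-byte form → EC 9C B2.
U+624D: 3-byte form → E6 89 8D.
U+30C5: 3-byte form → E3 83 85.
U+1033A: 4-byte form → F0 90 8C BA.
U+1F634: 4-byte form → F0 9F 98 B4.
Concatenated (24 bytes): E2 82 B2 F0 9F A7 8D EC 9C B2 E6 89 8D E3 83 85 F0 90 8C BA F0 9F 98 B4.

E2 82 B2 F0 9F A7 8D EC 9C B2 E6 89 8D E3 83 85 F0 90 8C BA F0 9F 98 B4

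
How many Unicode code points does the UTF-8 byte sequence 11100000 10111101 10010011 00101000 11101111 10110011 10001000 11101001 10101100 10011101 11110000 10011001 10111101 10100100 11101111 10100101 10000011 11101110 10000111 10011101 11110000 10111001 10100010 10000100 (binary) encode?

Byte at offset 0: 0xE0 = 11100000 → 3-byte char (#1). Advance 3.
Byte at offset 3: 0x28 = 00101000 → 1-byte char (#2). Advance 1.
Byte at offset 4: 0xEF = 11101111 → 3-byte char (#3). Advance 3.
Byte at offset 7: 0xE9 = 11101001 → 3-byte char (#4). Advance 3.
Byte at offset 10: 0xF0 = 11110000 → 4-byte char (#5). Advance 4.
Byte at offset 14: 0xEF = 11101111 → 3-byte char (#6). Advance 3.
Byte at offset 17: 0xEE = 11101110 → 3-byte char (#7). Advance 3.
Byte at offset 20: 0xF0 = 11110000 → 4-byte char (#8). Advance 4.
Reached end at offset 24 after 8 code points.

8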